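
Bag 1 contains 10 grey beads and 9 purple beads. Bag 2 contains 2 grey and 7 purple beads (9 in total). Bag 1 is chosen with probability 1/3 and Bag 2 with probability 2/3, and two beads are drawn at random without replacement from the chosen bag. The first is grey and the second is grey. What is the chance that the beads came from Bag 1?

P(E | Bag 1) = 5/19; P(E | Bag 2) = 1/36.
P(E) = 1/3·5/19 + 2/3·1/36 = 109/1026.
By Bayes' rule, P(Bag 1 | E) = 5/57 / 109/1026 = 90/109 ≈ 0.8257.

90/109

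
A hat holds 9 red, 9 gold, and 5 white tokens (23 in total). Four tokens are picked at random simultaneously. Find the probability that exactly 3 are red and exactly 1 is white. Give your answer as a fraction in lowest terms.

Unordered draws without replacement: count favorable combinations over C(23,4).
Favorable = C(9,3) · C(9,0) · C(5,1) = 420; total = C(23,4) = 8855.
P = 420/8855 = 12/253 ≈ 0.0474.

12/253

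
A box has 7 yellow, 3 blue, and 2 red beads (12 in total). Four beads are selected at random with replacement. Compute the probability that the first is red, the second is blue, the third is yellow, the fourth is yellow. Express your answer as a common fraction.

Multiply the conditional probability of each draw in order, with replacement (the composition resets each draw).
P = (2/12) · (3/12) · (7/12) · (7/12) = 49/3456 ≈ 0.0142.

49/3456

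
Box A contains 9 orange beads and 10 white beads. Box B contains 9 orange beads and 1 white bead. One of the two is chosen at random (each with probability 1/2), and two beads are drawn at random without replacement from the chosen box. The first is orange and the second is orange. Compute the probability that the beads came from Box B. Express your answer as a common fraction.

19/24

P(E | Box A) = 4/19; P(E | Box B) = 4/5.
P(E) = 1/2·4/19 + 1/2·4/5 = 48/95.
By Bayes' rule, P(Box B | E) = 2/5 / 48/95 = 19/24 ≈ 0.7917.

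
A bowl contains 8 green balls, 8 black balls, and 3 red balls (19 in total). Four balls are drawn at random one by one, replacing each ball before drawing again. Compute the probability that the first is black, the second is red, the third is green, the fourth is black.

1536/130321

Multiply the conditional probability of each draw in order, with replacement (the composition resets each draw).
P = (8/19) · (3/19) · (8/19) · (8/19) = 1536/130321 ≈ 0.0118.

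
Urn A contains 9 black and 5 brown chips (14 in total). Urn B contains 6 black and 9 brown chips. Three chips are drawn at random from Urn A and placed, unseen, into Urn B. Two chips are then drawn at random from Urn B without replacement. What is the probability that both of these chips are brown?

2789/9282

Condition on how many of the transferred chips are brown (from Urn A: 5 brown of 14; then Urn B has 18 total).
  0 brown: C(5,0)C(9,3)/C(14,3) = 3/13; then P = C(9,2)/C(18,2) = 4/17
  1 brown: C(5,1)C(9,2)/C(14,3) = 45/91; then P = C(10,2)/C(18,2) = 5/17
  2 brown: C(5,2)C(9,1)/C(14,3) = 45/182; then P = C(11,2)/C(18,2) = 55/153
  3 brown: C(5,3)C(9,0)/C(14,3) = 5/182; then P = C(12,2)/C(18,2) = 22/51
P(both brown) = 2789/9282 ≈ 0.3005.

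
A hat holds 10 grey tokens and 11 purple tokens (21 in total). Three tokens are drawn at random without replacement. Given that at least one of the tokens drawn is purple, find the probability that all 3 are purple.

P(all 3 purple) = C(11,3)/C(21,3) = 33/266; P(at least one purple) = 1 − C(10,3)/C(21,3) = 121/133.
Since 'all 3 purple' ⊆ 'at least one purple', P(all 3 | at least one) = 33/266 / 121/133 = 3/22 ≈ 0.1364.

3/22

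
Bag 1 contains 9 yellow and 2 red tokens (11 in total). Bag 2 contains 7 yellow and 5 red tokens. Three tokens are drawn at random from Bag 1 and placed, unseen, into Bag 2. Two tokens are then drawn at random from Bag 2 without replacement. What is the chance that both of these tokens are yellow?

736/1925

Condition on how many of the transferred tokens are yellow (from Bag 1: 9 yellow of 11; then Bag 2 has 15 total).
  1 yellow: C(9,1)C(2,2)/C(11,3) = 3/55; then P = C(8,2)/C(15,2) = 4/15
  2 yellow: C(9,2)C(2,1)/C(11,3) = 24/55; then P = C(9,2)/C(15,2) = 12/35
  3 yellow: C(9,3)C(2,0)/C(11,3) = 28/55; then P = C(10,2)/C(15,2) = 3/7
P(both yellow) = 736/1925 ≈ 0.3823.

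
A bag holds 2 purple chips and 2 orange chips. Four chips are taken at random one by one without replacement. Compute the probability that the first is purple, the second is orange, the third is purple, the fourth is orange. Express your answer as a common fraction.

Multiply the conditional probability of each draw in order, without replacement, so each draw removes one from its color and from the total.
P = (2/4) · (2/3) · (1/2) · (1/1) = 1/6 ≈ 0.1667.

1/6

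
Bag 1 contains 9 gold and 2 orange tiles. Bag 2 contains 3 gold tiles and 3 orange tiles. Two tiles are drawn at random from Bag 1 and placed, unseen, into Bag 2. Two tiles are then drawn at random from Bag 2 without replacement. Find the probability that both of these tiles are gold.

Condition on how many of the transferred tiles are gold (from Bag 1: 9 gold of 11; then Bag 2 has 8 total).
  0 gold: C(9,0)C(2,2)/C(11,2) = 1/55; then P = C(3,2)/C(8,2) = 3/28
  1 gold: C(9,1)C(2,1)/C(11,2) = 18/55; then P = C(4,2)/C(8,2) = 3/14
  2 gold: C(9,2)C(2,0)/C(11,2) = 36/55; then P = C(5,2)/C(8,2) = 5/14
P(both gold) = 471/1540 ≈ 0.3058.

471/1540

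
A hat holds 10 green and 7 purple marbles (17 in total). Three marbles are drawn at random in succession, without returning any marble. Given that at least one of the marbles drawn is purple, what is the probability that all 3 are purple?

P(all 3 purple) = C(7,3)/C(17,3) = 7/136; P(at least one purple) = 1 − C(10,3)/C(17,3) = 14/17.
Since 'all 3 purple' ⊆ 'at least one purple', P(all 3 | at least one) = 7/136 / 14/17 = 1/16 ≈ 0.0625.

1/16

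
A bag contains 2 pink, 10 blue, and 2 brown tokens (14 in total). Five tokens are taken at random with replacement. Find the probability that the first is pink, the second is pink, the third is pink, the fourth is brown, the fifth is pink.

1/16807

Multiply the conditional probability of each draw in order, with replacement (the composition resets each draw).
P = (2/14) · (2/14) · (2/14) · (2/14) · (2/14) = 1/16807 ≈ 0.0001.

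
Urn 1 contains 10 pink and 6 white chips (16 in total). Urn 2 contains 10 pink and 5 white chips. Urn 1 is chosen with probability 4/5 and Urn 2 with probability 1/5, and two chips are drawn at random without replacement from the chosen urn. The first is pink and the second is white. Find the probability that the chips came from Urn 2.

5/26

P(E | Urn 1) = 1/4; P(E | Urn 2) = 5/21.
P(E) = 4/5·1/4 + 1/5·5/21 = 26/105.
By Bayes' rule, P(Urn 2 | E) = 1/21 / 26/105 = 5/26 ≈ 0.1923.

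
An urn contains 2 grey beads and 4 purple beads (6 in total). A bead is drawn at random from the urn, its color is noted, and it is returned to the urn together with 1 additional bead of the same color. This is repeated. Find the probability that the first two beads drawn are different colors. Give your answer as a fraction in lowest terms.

8/21

Either grey then purple, or purple then grey; after the first draw the total is 7.
P = (2/6)·(4/7) + (4/6)·(2/7) = 8/21 ≈ 0.3810.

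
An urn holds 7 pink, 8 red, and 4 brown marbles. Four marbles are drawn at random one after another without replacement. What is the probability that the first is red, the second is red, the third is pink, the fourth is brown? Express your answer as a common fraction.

49/2907

Multiply the conditional probability of each draw in order, without replacement, so each draw removes one from its color and from the total.
P = (8/19) · (7/18) · (7/17) · (4/16) = 49/2907 ≈ 0.0169.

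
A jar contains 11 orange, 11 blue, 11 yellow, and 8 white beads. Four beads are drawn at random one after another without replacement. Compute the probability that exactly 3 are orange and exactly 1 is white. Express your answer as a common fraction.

132/10127

Unordered draws without replacement: count favorable combinations over C(41,4).
Favorable = C(11,3) · C(11,0) · C(11,0) · C(8,1) = 1320; total = C(41,4) = 101270.
P = 1320/101270 = 132/10127 ≈ 0.0130.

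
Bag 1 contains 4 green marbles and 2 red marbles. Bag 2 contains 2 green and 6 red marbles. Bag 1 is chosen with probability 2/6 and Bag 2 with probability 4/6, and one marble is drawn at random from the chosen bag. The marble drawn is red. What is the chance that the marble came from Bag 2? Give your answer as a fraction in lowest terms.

P(red | Bag 1) = 1/3; P(red | Bag 2) = 3/4.
P(red) = 1/3·1/3 + 2/3·3/4 = 11/18.
By Bayes' rule, P(Bag 2 | red) = 1/2 / 11/18 = 9/11 ≈ 0.8182.

9/11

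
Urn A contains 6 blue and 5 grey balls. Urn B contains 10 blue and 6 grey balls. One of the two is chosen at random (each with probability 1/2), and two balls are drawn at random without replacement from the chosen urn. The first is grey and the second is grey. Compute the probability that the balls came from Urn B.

11/27

P(E | Urn A) = 2/11; P(E | Urn B) = 1/8.
P(E) = 1/2·2/11 + 1/2·1/8 = 27/176.
By Bayes' rule, P(Urn B | E) = 1/16 / 27/176 = 11/27 ≈ 0.4074.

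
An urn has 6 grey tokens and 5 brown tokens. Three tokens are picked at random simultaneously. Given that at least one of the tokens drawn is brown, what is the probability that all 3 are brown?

P(all 3 brown) = C(5,3)/C(11,3) = 2/33; P(at least one brown) = 1 − C(6,3)/C(11,3) = 29/33.
Since 'all 3 brown' ⊆ 'at least one brown', P(all 3 | at least one) = 2/33 / 29/33 = 2/29 ≈ 0.0690.

2/29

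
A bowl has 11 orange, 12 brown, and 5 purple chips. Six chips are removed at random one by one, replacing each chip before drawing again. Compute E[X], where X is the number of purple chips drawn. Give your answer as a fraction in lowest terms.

By linearity of expectation, E[X] = Σ P(draw i is purple); each independent draw has P(purple) = 5/28.
E[X] = 6 · 5/28 = 15/14 ≈ 1.0714.

15/14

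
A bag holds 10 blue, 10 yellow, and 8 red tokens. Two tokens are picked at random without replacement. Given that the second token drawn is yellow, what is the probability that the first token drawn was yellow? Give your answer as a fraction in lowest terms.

P(first=yellow and the second token drawn is yellow) = (10/28)·(9/27) = 5/42.
P(the second token drawn is yellow) = Σ over first color = 25/189 + 5/42 + 20/189 = 5/14.
By Bayes, P(first=yellow | the second token drawn is yellow) = 5/42 / 5/14 = 1/3 ≈ 0.3333.

1/3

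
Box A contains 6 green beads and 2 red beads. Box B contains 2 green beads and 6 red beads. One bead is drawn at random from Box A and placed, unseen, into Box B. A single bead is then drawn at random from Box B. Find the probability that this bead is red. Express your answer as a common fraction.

Condition on how many of the transferred beads are red (from Box A: 2 red of 8; then Box B has 9 total).
  0 red: C(2,0)C(6,1)/C(8,1) = 3/4; then P = 6/9
  1 red: C(2,1)C(6,0)/C(8,1) = 1/4; then P = 7/9
P(red from Box B) = 25/36 ≈ 0.6944.

25/36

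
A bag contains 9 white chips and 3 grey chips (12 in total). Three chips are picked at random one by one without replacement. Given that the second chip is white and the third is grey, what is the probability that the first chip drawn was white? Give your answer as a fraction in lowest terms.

4/5

P(first=white and the second chip is white and the third is grey) = (9/12)·(8/11)·(3/10) = 9/55.
P(E) = Σ over first color = 9/55 + 9/220 = 9/44.
By Bayes, P(first=white | E) = 9/55 / 9/44 = 4/5 ≈ 0.8000.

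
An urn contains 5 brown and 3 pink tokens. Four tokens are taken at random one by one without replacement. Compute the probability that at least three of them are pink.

1/14

Sum the hypergeometric tail for j = 3,…,3 pink tokens.
Favorable = C(3,3)·C(5,1) = 5; total = C(8,4) = 70.
P = 5/70 = 1/14 ≈ 0.0714.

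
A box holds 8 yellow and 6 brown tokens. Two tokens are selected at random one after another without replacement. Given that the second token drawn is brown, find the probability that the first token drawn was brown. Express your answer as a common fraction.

5/13

P(first=brown and the second token drawn is brown) = (6/14)·(5/13) = 15/91.
P(the second token drawn is brown) = Σ over first color = 24/91 + 15/91 = 3/7.
By Bayes, P(first=brown | the second token drawn is brown) = 15/91 / 3/7 = 5/13 ≈ 0.3846.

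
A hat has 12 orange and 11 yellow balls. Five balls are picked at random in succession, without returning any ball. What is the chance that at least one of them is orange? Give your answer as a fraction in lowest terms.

431/437

Use the complement: P(at least one orange) = 1 − P(no orange).
P(none) = C(11,5)/C(23,5) = 462/33649.
So P = 1 − 462/33649 = 431/437 ≈ 0.9863.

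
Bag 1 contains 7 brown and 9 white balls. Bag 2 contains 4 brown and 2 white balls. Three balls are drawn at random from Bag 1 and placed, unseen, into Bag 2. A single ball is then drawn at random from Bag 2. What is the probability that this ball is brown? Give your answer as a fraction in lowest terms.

Condition on how many of the transferred balls are brown (from Bag 1: 7 brown of 16; then Bag 2 has 9 total).
  0 brown: C(7,0)C(9,3)/C(16,3) = 3/20; then P = 4/9
  1 brown: C(7,1)C(9,2)/C(16,3) = 9/20; then P = 5/9
  2 brown: C(7,2)C(9,1)/C(16,3) = 27/80; then P = 6/9
  3 brown: C(7,3)C(9,0)/C(16,3) = 1/16; then P = 7/9
P(brown from Bag 2) = 85/144 ≈ 0.5903.

85/144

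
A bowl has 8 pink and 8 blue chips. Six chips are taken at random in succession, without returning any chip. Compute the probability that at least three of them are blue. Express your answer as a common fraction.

199/286

Sum the hypergeometric tail for j = 3,…,6 blue chips.
Favorable = C(8,3)·C(8,3) + C(8,4)·C(8,2) + C(8,5)·C(8,1) + C(8,6)·C(8,0) = 5572; total = C(16,6) = 8008.
P = 5572/8008 = 199/286 ≈ 0.6958.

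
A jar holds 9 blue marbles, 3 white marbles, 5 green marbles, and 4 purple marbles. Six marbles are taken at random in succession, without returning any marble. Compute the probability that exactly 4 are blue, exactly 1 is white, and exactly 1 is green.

Unordered draws without replacement: count favorable combinations over C(21,6).
Favorable = C(9,4) · C(3,1) · C(5,1) · C(4,0) = 1890; total = C(21,6) = 54264.
P = 1890/54264 = 45/1292 ≈ 0.0348.

45/1292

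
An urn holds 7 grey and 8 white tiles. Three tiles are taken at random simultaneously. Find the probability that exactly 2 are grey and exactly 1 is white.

24/65

Unordered draws without replacement: count favorable combinations over C(15,3).
Favorable = C(7,2) · C(8,1) = 168; total = C(15,3) = 455.
P = 168/455 = 24/65 ≈ 0.3692.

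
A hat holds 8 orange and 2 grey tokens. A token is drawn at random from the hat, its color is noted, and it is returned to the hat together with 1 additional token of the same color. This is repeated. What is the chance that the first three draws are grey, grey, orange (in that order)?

2/55

Track the composition after each reinforcement of +1.
P = (2/10) · (3/11) · (8/12) = 2/55 ≈ 0.0364.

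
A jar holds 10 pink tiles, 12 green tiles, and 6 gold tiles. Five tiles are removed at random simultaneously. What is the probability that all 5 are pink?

Unordered draws without replacement: count favorable combinations over C(28,5).
Favorable = C(10,5) · C(12,0) · C(6,0) = 252; total = C(28,5) = 98280.
P = 252/98280 = 1/390 ≈ 0.0026.

1/390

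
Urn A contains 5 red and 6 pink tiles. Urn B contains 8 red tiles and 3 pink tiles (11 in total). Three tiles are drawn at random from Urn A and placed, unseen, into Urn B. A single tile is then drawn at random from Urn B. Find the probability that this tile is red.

Condition on how many of the transferred tiles are red (from Urn A: 5 red of 11; then Urn B has 14 total).
  0 red: C(5,0)C(6,3)/C(11,3) = 4/33; then P = 8/14
  1 red: C(5,1)C(6,2)/C(11,3) = 5/11; then P = 9/14
  2 red: C(5,2)C(6,1)/C(11,3) = 4/11; then P = 10/14
  3 red: C(5,3)C(6,0)/C(11,3) = 2/33; then P = 11/14
P(red from Urn B) = 103/154 ≈ 0.6688.

103/154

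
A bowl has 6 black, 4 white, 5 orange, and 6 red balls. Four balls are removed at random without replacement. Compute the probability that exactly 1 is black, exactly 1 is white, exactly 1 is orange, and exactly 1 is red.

Unordered draws without replacement: count favorable combinations over C(21,4).
Favorable = C(6,1) · C(4,1) · C(5,1) · C(6,1) = 720; total = C(21,4) = 5985.
P = 720/5985 = 16/133 ≈ 0.1203.

16/133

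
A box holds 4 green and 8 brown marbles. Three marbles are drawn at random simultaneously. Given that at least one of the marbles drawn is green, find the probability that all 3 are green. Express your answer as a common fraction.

P(all 3 green) = C(4,3)/C(12,3) = 1/55; P(at least one green) = 1 − C(8,3)/C(12,3) = 41/55.
Since 'all 3 green' ⊆ 'at least one green', P(all 3 | at least one) = 1/55 / 41/55 = 1/41 ≈ 0.0244.

1/41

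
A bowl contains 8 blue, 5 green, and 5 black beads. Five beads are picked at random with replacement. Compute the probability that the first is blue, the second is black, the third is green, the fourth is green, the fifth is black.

Multiply the conditional probability of each draw in order, with replacement (the composition resets each draw).
P = (8/18) · (5/18) · (5/18) · (5/18) · (5/18) = 625/236196 ≈ 0.0026.

625/236196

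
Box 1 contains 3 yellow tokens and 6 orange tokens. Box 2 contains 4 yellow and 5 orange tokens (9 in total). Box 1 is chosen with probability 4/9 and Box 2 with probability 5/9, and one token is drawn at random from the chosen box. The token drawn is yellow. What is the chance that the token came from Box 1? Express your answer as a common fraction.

3/8

P(yellow | Box 1) = 1/3; P(yellow | Box 2) = 4/9.
P(yellow) = 4/9·1/3 + 5/9·4/9 = 32/81.
By Bayes' rule, P(Box 1 | yellow) = 4/27 / 32/81 = 3/8 ≈ 0.3750.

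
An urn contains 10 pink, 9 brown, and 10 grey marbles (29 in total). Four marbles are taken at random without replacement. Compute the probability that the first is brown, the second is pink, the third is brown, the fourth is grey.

100/7917

Multiply the conditional probability of each draw in order, without replacement, so each draw removes one from its color and from the total.
P = (9/29) · (10/28) · (8/27) · (10/26) = 100/7917 ≈ 0.0126.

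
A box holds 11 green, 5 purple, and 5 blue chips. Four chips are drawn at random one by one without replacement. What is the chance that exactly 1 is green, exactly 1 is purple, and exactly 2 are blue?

110/1197

Unordered draws without replacement: count favorable combinations over C(21,4).
Favorable = C(11,1) · C(5,1) · C(5,2) = 550; total = C(21,4) = 5985.
P = 550/5985 = 110/1197 ≈ 0.0919.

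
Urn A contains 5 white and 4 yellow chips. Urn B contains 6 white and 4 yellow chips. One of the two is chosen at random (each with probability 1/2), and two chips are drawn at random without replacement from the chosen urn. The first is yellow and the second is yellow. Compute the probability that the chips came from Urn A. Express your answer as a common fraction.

5/9

P(E | Urn A) = 1/6; P(E | Urn B) = 2/15.
P(E) = 1/2·1/6 + 1/2·2/15 = 3/20.
By Bayes' rule, P(Urn A | E) = 1/12 / 3/20 = 5/9 ≈ 0.5556.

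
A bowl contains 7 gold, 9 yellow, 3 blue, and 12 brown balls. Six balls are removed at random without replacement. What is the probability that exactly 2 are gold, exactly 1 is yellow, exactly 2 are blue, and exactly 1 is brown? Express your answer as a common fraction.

Unordered draws without replacement: count favorable combinations over C(31,6).
Favorable = C(7,2) · C(9,1) · C(3,2) · C(12,1) = 6804; total = C(31,6) = 736281.
P = 6804/736281 = 108/11687 ≈ 0.0092.

108/11687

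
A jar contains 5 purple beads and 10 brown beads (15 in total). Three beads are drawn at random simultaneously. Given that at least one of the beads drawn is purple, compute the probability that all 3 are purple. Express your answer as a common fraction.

P(all 3 purple) = C(5,3)/C(15,3) = 2/91; P(at least one purple) = 1 − C(10,3)/C(15,3) = 67/91.
Since 'all 3 purple' ⊆ 'at least one purple', P(all 3 | at least one) = 2/91 / 67/91 = 2/67 ≈ 0.0299.

2/67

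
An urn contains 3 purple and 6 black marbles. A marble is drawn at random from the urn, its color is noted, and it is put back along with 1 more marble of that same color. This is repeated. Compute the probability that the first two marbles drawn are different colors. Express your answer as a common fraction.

Either black then purple, or purple then black; after the first draw the total is 10.
P = (6/9)·(3/10) + (3/9)·(6/10) = 2/5 ≈ 0.4000.

2/5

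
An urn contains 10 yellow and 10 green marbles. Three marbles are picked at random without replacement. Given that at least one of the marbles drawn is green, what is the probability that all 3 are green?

2/17

P(all 3 green) = C(10,3)/C(20,3) = 2/19; P(at least one green) = 1 − C(10,3)/C(20,3) = 17/19.
Since 'all 3 green' ⊆ 'at least one green', P(all 3 | at least one) = 2/19 / 17/19 = 2/17 ≈ 0.1176.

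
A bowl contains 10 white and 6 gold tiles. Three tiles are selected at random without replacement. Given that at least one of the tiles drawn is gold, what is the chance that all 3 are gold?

1/22

P(all 3 gold) = C(6,3)/C(16,3) = 1/28; P(at least one gold) = 1 − C(10,3)/C(16,3) = 11/14.
Since 'all 3 gold' ⊆ 'at least one gold', P(all 3 | at least one) = 1/28 / 11/14 = 1/22 ≈ 0.0455.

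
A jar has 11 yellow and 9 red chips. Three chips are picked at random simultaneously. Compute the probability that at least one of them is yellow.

Use the complement: P(at least one yellow) = 1 − P(no yellow).
P(none) = C(9,3)/C(20,3) = 84/1140.
So P = 1 − 84/1140 = 88/95 ≈ 0.9263.

88/95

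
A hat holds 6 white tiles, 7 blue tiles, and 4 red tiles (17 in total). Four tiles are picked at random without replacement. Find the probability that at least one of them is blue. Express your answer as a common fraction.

31/34

Use the complement: P(at least one blue) = 1 − P(no blue).
P(none) = C(10,4)/C(17,4) = 210/2380.
So P = 1 − 210/2380 = 31/34 ≈ 0.9118.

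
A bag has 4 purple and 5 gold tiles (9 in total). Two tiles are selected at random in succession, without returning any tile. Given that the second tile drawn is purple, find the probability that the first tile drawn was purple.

P(first=purple and the second tile drawn is purple) = (4/9)·(3/8) = 1/6.
P(the second tile drawn is purple) = Σ over first color = 1/6 + 5/18 = 4/9.
By Bayes, P(first=purple | the second tile drawn is purple) = 1/6 / 4/9 = 3/8 ≈ 0.3750.

3/8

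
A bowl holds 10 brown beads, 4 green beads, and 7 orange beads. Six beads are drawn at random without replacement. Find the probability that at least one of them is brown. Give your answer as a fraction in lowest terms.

1281/1292

Use the complement: P(at least one brown) = 1 − P(no brown).
P(none) = C(11,6)/C(21,6) = 462/54264.
So P = 1 − 462/54264 = 1281/1292 ≈ 0.9915.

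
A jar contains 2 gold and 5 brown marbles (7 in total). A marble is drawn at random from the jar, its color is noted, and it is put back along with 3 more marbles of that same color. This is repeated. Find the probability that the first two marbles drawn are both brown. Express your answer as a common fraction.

After a brown draw the jar holds 8 brown out of 10.
P = (5/7)·(8/10) = 4/7 ≈ 0.5714.

4/7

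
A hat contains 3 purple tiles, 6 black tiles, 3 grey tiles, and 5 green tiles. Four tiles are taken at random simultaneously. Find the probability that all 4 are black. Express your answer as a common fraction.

Unordered draws without replacement: count favorable combinations over C(17,4).
Favorable = C(3,0) · C(6,4) · C(3,0) · C(5,0) = 15; total = C(17,4) = 2380.
P = 15/2380 = 3/476 ≈ 0.0063.

3/476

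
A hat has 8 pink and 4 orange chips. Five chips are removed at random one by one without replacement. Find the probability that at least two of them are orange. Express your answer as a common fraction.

Sum the hypergeometric tail for j = 2,…,4 orange chips.
Favorable = C(4,2)·C(8,3) + C(4,3)·C(8,2) + C(4,4)·C(8,1) = 456; total = C(12,5) = 792.
P = 456/792 = 19/33 ≈ 0.5758.

19/33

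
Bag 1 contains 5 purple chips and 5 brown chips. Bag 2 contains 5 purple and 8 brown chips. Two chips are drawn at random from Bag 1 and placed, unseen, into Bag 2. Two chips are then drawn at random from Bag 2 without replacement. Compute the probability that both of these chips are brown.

Condition on how many of the transferred chips are brown (from Bag 1: 5 brown of 10; then Bag 2 has 15 total).
  0 brown: C(5,0)C(5,2)/C(10,2) = 2/9; then P = C(8,2)/C(15,2) = 4/15
  1 brown: C(5,1)C(5,1)/C(10,2) = 5/9; then P = C(9,2)/C(15,2) = 12/35
  2 brown: C(5,2)C(5,0)/C(10,2) = 2/9; then P = C(10,2)/C(15,2) = 3/7
P(both brown) = 326/945 ≈ 0.3450.

326/945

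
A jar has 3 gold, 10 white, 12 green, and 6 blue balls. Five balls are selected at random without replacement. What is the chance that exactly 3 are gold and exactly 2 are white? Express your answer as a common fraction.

5/18879

Unordered draws without replacement: count favorable combinations over C(31,5).
Favorable = C(3,3) · C(10,2) · C(12,0) · C(6,0) = 45; total = C(31,5) = 169911.
P = 45/169911 = 5/18879 ≈ 0.0003.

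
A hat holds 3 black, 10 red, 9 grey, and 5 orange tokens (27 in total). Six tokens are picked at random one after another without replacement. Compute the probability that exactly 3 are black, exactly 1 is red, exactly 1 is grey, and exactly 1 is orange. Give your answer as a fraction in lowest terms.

5/3289

Unordered draws without replacement: count favorable combinations over C(27,6).
Favorable = C(3,3) · C(10,1) · C(9,1) · C(5,1) = 450; total = C(27,6) = 296010.
P = 450/296010 = 5/3289 ≈ 0.0015.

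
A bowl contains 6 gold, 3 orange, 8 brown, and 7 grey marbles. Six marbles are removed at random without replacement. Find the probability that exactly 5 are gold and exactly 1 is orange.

Unordered draws without replacement: count favorable combinations over C(24,6).
Favorable = C(6,5) · C(3,1) · C(8,0) · C(7,0) = 18; total = C(24,6) = 134596.
P = 18/134596 = 9/67298 ≈ 0.0001.

9/67298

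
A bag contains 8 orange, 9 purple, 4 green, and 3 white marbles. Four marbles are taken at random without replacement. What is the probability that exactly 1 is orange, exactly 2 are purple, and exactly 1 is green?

192/1771

Unordered draws without replacement: count favorable combinations over C(24,4).
Favorable = C(8,1) · C(9,2) · C(4,1) · C(3,0) = 1152; total = C(24,4) = 10626.
P = 1152/10626 = 192/1771 ≈ 0.1084.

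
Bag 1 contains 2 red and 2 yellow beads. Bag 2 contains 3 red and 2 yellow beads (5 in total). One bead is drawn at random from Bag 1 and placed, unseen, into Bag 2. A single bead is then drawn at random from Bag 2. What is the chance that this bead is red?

Condition on how many of the transferred beads are red (from Bag 1: 2 red of 4; then Bag 2 has 6 total).
  0 red: C(2,0)C(2,1)/C(4,1) = 1/2; then P = 3/6
  1 red: C(2,1)C(2,0)/C(4,1) = 1/2; then P = 4/6
P(red from Bag 2) = 7/12 ≈ 0.5833.

7/12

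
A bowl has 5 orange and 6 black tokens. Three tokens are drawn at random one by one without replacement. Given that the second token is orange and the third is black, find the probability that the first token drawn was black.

5/9

P(first=black and the second token is orange and the third is black) = (6/11)·(5/10)·(5/9) = 5/33.
P(E) = Σ over first color = 4/33 + 5/33 = 3/11.
By Bayes, P(first=black | E) = 5/33 / 3/11 = 5/9 ≈ 0.5556.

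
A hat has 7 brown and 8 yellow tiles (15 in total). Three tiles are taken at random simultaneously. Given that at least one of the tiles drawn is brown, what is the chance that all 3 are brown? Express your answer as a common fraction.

5/57

P(all 3 brown) = C(7,3)/C(15,3) = 1/13; P(at least one brown) = 1 − C(8,3)/C(15,3) = 57/65.
Since 'all 3 brown' ⊆ 'at least one brown', P(all 3 | at least one) = 1/13 / 57/65 = 5/57 ≈ 0.0877.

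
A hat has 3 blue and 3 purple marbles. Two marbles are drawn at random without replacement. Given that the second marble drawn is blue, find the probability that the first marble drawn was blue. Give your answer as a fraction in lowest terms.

P(first=blue and the second marble drawn is blue) = (3/6)·(2/5) = 1/5.
P(the second marble drawn is blue) = Σ over first color = 1/5 + 3/10 = 1/2.
By Bayes, P(first=blue | the second marble drawn is blue) = 1/5 / 1/2 = 2/5 ≈ 0.4000.

2/5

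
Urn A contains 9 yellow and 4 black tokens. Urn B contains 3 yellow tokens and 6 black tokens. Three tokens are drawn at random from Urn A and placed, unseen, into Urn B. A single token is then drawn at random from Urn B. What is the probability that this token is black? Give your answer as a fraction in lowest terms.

15/26

Condition on how many of the transferred tokens are black (from Urn A: 4 black of 13; then Urn B has 12 total).
  0 black: C(4,0)C(9,3)/C(13,3) = 42/143; then P = 6/12
  1 black: C(4,1)C(9,2)/C(13,3) = 72/143; then P = 7/12
  2 black: C(4,2)C(9,1)/C(13,3) = 27/143; then P = 8/12
  3 black: C(4,3)C(9,0)/C(13,3) = 2/143; then P = 9/12
P(black from Urn B) = 15/26 ≈ 0.5769.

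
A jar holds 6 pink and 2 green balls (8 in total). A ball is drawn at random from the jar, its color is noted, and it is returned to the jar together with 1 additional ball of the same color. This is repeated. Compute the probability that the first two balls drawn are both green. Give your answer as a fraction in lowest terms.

After a green draw the jar holds 3 green out of 9.
P = (2/8)·(3/9) = 1/12 ≈ 0.0833.

1/12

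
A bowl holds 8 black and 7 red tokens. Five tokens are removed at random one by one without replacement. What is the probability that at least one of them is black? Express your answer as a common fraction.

142/143

Use the complement: P(at least one black) = 1 − P(no black).
P(none) = C(7,5)/C(15,5) = 21/3003.
So P = 1 − 21/3003 = 142/143 ≈ 0.9930.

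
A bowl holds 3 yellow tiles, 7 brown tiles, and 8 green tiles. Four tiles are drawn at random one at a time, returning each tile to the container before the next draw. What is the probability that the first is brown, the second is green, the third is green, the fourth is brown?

Multiply the conditional probability of each draw in order, with replacement (the composition resets each draw).
P = (7/18) · (8/18) · (8/18) · (7/18) = 196/6561 ≈ 0.0299.

196/6561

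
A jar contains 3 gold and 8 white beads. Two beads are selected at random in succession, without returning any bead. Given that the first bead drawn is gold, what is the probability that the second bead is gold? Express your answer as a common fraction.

After removing 1 gold, the jar has 2 gold out of 10 remaining.
P(second is gold | given) = 2/10 = 1/5 ≈ 0.2000.

1/5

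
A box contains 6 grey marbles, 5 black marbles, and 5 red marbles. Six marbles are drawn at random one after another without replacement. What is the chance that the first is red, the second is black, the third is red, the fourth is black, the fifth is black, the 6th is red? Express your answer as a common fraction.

Multiply the conditional probability of each draw in order, without replacement, so each draw removes one from its color and from the total.
P = (5/16) · (5/15) · (4/14) · (4/13) · (3/12) · (3/11) = 5/8008 ≈ 0.0006.

5/8008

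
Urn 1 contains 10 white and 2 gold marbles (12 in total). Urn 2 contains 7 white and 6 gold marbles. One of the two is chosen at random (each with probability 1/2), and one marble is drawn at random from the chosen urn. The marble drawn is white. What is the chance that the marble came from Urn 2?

42/107

P(white | Urn 1) = 5/6; P(white | Urn 2) = 7/13.
P(white) = 1/2·5/6 + 1/2·7/13 = 107/156.
By Bayes' rule, P(Urn 2 | white) = 7/26 / 107/156 = 42/107 ≈ 0.3925.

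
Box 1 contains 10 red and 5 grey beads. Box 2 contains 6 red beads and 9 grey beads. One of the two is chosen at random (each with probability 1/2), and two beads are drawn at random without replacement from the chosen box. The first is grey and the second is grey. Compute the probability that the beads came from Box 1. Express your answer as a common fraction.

P(E | Box 1) = 2/21; P(E | Box 2) = 12/35.
P(E) = 1/2·2/21 + 1/2·12/35 = 23/105.
By Bayes' rule, P(Box 1 | E) = 1/21 / 23/105 = 5/23 ≈ 0.2174.

5/23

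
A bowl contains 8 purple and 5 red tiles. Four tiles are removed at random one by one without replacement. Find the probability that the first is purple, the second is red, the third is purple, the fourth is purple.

14/143

Multiply the conditional probability of each draw in order, without replacement, so each draw removes one from its color and from the total.
P = (8/13) · (5/12) · (7/11) · (6/10) = 14/143 ≈ 0.0979.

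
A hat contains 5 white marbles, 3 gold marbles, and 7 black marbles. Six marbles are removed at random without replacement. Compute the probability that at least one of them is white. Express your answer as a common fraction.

Use the complement: P(at least one white) = 1 − P(no white).
P(none) = C(10,6)/C(15,6) = 210/5005.
So P = 1 − 210/5005 = 137/143 ≈ 0.9580.

137/143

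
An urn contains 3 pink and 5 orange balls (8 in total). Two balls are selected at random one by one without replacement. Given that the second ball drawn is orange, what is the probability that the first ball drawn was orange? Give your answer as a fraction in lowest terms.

P(first=orange and the second ball drawn is orange) = (5/8)·(4/7) = 5/14.
P(the second ball drawn is orange) = Σ over first color = 15/56 + 5/14 = 5/8.
By Bayes, P(first=orange | the second ball drawn is orange) = 5/14 / 5/8 = 4/7 ≈ 0.5714.

4/7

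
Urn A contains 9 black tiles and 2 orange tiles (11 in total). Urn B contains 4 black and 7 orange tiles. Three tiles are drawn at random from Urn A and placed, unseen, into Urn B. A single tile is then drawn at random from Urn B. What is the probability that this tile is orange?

Condition on how many of the transferred tiles are orange (from Urn A: 2 orange of 11; then Urn B has 14 total).
  0 orange: C(2,0)C(9,3)/C(11,3) = 28/55; then P = 7/14
  1 orange: C(2,1)C(9,2)/C(11,3) = 24/55; then P = 8/14
  2 orange: C(2,2)C(9,1)/C(11,3) = 3/55; then P = 9/14
P(orange from Urn B) = 83/154 ≈ 0.5390.

83/154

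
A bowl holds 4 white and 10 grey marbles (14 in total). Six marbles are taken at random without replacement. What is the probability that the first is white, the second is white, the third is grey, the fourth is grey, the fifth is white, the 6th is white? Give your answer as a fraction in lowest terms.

1/1001

Multiply the conditional probability of each draw in order, without replacement, so each draw removes one from its color and from the total.
P = (4/14) · (3/13) · (10/12) · (9/11) · (2/10) · (1/9) = 1/1001 ≈ 0.0010.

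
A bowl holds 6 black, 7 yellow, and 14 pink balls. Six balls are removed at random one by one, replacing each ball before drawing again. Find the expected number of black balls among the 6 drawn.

4/3

By linearity of expectation, E[X] = Σ P(draw i is black); each independent draw has P(black) = 6/27.
E[X] = 6 · 6/27 = 4/3 ≈ 1.3333.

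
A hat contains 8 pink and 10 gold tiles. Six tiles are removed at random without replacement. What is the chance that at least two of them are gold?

Sum the hypergeometric tail for j = 2,…,6 gold tiles.
Favorable = C(10,2)·C(8,4) + C(10,3)·C(8,3) + C(10,4)·C(8,2) + C(10,5)·C(8,1) + C(10,6)·C(8,0) = 17976; total = C(18,6) = 18564.
P = 17976/18564 = 214/221 ≈ 0.9683.

214/221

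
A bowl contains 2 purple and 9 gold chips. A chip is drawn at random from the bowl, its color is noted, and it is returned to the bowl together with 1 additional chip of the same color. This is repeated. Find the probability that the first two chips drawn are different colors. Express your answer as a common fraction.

3/11

Either gold then purple, or purple then gold; after the first draw the total is 12.
P = (9/11)·(2/12) + (2/11)·(9/12) = 3/11 ≈ 0.2727.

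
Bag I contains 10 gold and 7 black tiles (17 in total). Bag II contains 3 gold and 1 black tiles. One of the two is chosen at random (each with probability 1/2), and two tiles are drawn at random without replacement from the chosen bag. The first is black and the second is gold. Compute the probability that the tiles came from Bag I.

35/69

P(E | Bag I) = 35/136; P(E | Bag II) = 1/4.
P(E) = 1/2·35/136 + 1/2·1/4 = 69/272.
By Bayes' rule, P(Bag I | E) = 35/272 / 69/272 = 35/69 ≈ 0.5072.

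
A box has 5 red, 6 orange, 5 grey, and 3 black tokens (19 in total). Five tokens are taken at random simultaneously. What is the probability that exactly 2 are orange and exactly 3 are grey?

25/1938

Unordered draws without replacement: count favorable combinations over C(19,5).
Favorable = C(5,0) · C(6,2) · C(5,3) · C(3,0) = 150; total = C(19,5) = 11628.
P = 150/11628 = 25/1938 ≈ 0.0129.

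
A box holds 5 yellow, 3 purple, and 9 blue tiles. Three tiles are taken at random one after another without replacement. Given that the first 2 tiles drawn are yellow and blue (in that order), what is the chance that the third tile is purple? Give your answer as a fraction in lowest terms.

1/5

After removing 1 yellow, 1 blue, the box has 3 purple out of 15 remaining.
P(third is purple | given) = 3/15 = 1/5 ≈ 0.2000.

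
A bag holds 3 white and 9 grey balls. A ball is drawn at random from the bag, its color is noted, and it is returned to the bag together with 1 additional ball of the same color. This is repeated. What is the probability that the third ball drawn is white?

1/4

Sum over the four possibilities for the first two draws (white/not-white each), tracking how the white count and total change by +1 per draw.
P(third is white) = 1/4 ≈ 0.2500. (In a Pólya urn every draw has the same marginal probability 3/12.)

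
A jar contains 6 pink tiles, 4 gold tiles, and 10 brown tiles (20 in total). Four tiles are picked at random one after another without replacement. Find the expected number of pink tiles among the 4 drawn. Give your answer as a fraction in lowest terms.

By linearity of expectation, E[X] = Σ P(draw i is pink); by symmetry each draw (even without replacement) has P(pink) = 6/20.
E[X] = 4 · 6/20 = 6/5 ≈ 1.2000.

6/5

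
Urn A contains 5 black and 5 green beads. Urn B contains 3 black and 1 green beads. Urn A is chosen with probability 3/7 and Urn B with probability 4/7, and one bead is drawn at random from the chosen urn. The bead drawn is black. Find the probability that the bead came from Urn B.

P(black | Urn A) = 1/2; P(black | Urn B) = 3/4.
P(black) = 3/7·1/2 + 4/7·3/4 = 9/14.
By Bayes' rule, P(Urn B | black) = 3/7 / 9/14 = 2/3 ≈ 0.6667.

2/3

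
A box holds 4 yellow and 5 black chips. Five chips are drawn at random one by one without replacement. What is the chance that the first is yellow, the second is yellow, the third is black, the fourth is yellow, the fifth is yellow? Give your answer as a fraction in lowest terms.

Multiply the conditional probability of each draw in order, without replacement, so each draw removes one from its color and from the total.
P = (4/9) · (3/8) · (5/7) · (2/6) · (1/5) = 1/126 ≈ 0.0079.

1/126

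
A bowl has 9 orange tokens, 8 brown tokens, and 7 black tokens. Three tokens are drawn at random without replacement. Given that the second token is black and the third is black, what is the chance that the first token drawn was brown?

P(first=brown and the second token is black and the third is black) = (8/24)·(7/23)·(6/22) = 7/253.
P(E) = Σ over first color = 63/2024 + 7/253 + 35/2024 = 7/92.
By Bayes, P(first=brown | E) = 7/253 / 7/92 = 4/11 ≈ 0.3636.

4/11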